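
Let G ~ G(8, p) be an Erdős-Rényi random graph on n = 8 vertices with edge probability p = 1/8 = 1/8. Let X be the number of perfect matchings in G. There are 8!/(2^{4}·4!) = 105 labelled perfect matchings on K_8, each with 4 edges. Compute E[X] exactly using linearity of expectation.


K_8 has 8!/(2^{4}·4!) = 105 labelled perfect matchings.
For each such perfect matching H, let X_H = 1 if all 4 edges of H are present in G. Then P[X_H = 1] = p^{4} = (1/8)^{4} = 1/4096.
Summing the indicators: E[X] = Σ_H E[X_H] = 105 · p^{4} = 105 · 1/4096 = 105/4096.
Numerically: E[X] ≈ 0.025635.

E[X] = 105 · (1/8)^{4} = 105/4096 ≈ 0.025635.


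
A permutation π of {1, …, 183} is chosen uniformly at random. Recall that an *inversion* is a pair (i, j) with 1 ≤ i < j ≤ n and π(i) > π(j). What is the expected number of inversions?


Write X = Σ X_I over the C(183, 2) = 16653 pairs i < j, with X_I the indicator of one inversion.
There are 16653 indicators.
For each fixed pair i < j, the values π(i) and π(j) are two distinct elements of {1, …, 183} in uniformly random order; by symmetry P[π(i) > π(j)] = 1/2.
By linearity: E[X] = 16653 · (1/2) = C(183, 2) · (1/2) = 16653/2 = 16653/2 ≈ 8326.500000.

E[X] = 16653/2 = 8326.500000.


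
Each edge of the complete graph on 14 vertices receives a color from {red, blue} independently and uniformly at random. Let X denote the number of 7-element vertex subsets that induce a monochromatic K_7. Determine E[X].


Let X = Σ_S X_S over the C(14, 7) = 3432 subsets S of size 7, where X_S = 1 if the K_7 on S is monochromatic.
For a fixed S, the K_7 on S has C(7, 2) = 21 edges. P[all 21 edges red] = (1/2)^21, and likewise for blue, so P[monochromatic] = 2·(1/2)^21 = 2^{1 − 21} = 1/1048576.
By linearity: E[X] = C(14, 7) · 2^{1 − 21} = 3432 · 1/1048576 = 429/131072.
Numerically: E[X] ≈ 0.00327.

E[X] = C(14,7)·2^(1−C(7,2)) = 429/131072 ≈ 0.00327.


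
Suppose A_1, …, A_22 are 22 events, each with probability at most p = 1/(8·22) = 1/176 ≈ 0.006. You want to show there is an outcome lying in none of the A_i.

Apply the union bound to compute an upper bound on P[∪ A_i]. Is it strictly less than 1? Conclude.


Union bound: P[∪_{i=1}^{22} A_i] ≤ Σ_i P[A_i] ≤ 22·p = 22·(1/176) = 1/8.
Numerically: 1/8 ≈ 0.125.
Is 1/8 < 1? YES.
Since P[∪ A_i] ≤ 1/8 < 1, the complement has P[∩ A_i^c] ≥ 1 − 1/8 = 7/8 > 0, so some outcome avoids every A_i.

22·p = 1/8 ≈ 0.125; existence CERTIFIED by the union bound.


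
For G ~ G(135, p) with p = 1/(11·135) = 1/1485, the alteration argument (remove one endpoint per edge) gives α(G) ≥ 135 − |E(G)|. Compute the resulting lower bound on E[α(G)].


E[|E(G)|] = C(135, 2)·p = 9045 · (1/1485) = 67/11.
E[α(G)] ≥ n − E[|E(G)|] = 135 − 67/11 = 1418/11.
Numerically: ≈ 128.90909.
(This is only a lower bound; the true E[α(G)] may be larger.)

E[α(G)] ≥ 1418/11 ≈ 128.90909.


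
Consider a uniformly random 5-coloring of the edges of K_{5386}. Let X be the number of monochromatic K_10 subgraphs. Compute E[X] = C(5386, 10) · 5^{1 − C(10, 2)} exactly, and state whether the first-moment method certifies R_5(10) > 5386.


E[X] = C(5386, 10) · 5^{1 − 45} = 5613966214234562222231428510561 · 5^{−44} = 5613966214234562222231428510561/5684341886080801486968994140625.
As a reduced fraction: E[X] = 5613966214234562222231428510561/5684341886080801486968994140625 ≈ 0.98762.
Is E[X] < 1? YES.
Since E[X] < 1, there exists a 5-coloring of K_{5386} with no monochromatic K_10; hence R_5(10) > 5386.

E[X] = 5613966214234562222231428510561/5684341886080801486968994140625 ≈ 0.98762; E[X] < 1, so R_5(10) > 5386.


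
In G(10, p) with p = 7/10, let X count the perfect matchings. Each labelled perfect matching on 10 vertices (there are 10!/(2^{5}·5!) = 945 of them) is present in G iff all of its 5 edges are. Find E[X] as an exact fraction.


K_10 has 10!/(2^{5}·5!) = 945 labelled perfect matchings.
For each such perfect matching H, let X_H = 1 if all 5 edges of H are present in G. Then P[X_H = 1] = p^{5} = (7/10)^{5} = 16807/100000.
By linearity: E[X] = Σ_H E[X_H] = 945 · p^{5} = 945 · 16807/100000 = 3176523/20000.
Numerically: E[X] ≈ 158.8.

E[X] = 945 · (7/10)^{5} = 3176523/20000 ≈ 158.8.


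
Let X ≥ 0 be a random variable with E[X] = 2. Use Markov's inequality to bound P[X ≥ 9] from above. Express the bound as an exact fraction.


μ = E[X] = 2, a = 9.
Markov: P[X ≥ 9] ≤ μ/a = (2)/9 = 2/9.
Numerically: ≈ 0.222.
(Since a = 9 > μ = 2.000, the bound 2/9 is < 1 and informative.)

P[X ≥ 9] ≤ 2/9 ≈ 0.222.


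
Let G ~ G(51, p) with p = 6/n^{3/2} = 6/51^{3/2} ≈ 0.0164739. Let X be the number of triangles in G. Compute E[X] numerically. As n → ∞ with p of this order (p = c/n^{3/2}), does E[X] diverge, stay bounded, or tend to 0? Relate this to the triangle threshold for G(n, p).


Number of potential triangles: C(51, 3) = 20825.
Each occurs with probability p³ ≈ (0.0164739)³ ≈ 4.47082796e-06.
By linearity: E[X] = C(51, 3)·p³ ≈ 20825 · 4.47082796e-06 ≈ 0.093105.
Since α = 3/2 > 1, p = c/n^{3/2} = o(1/n) is below the triangle threshold p ~ 1/n. Asymptotically E[X] ~ (c³/6)·n^{3(1−α)} = (6³/6)·n^{-1.5} → 0, so by Markov's inequality G has no triangles w.h.p.

E[X] ≈ 0.093105; in regime p = Θ(1/n^{3/2}) E[X] tends to 0 (below the triangle threshold p ~ 1/n).


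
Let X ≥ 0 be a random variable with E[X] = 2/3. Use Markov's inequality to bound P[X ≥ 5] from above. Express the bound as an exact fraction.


μ = E[X] = 2/3, a = 5.
Markov: P[X ≥ 5] ≤ μ/a = (2/3)/5 = 2/15.
Numerically: ≈ 0.133.
(Since a = 5 > μ = 0.667, the bound 2/15 is < 1 and informative.)

P[X ≥ 5] ≤ 2/15 ≈ 0.133.


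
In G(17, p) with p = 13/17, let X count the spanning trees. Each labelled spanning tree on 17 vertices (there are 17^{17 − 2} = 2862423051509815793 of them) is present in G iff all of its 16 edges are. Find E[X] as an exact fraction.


K_17 has 17^{17 − 2} = 2862423051509815793 labelled spanning trees.
For each such spanning tree H, let X_H = 1 if all 16 edges of H are present in G. Then P[X_H = 1] = p^{16} = (13/17)^{16} = 665416609183179841/48661191875666868481.
By linearity: E[X] = Σ_H E[X_H] = 2862423051509815793 · p^{16} = 2862423051509815793 · 665416609183179841/48661191875666868481 = 665416609183179841/17.
Numerically: E[X] ≈ 3.91e+16.

E[X] = 2862423051509815793 · (13/17)^{16} = 665416609183179841/17 ≈ 3.91e+16.


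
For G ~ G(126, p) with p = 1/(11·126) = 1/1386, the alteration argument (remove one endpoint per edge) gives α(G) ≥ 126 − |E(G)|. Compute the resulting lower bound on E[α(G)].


E[|E(G)|] = C(126, 2)·p = 7875 · (1/1386) = 125/22.
E[α(G)] ≥ n − E[|E(G)|] = 126 − 125/22 = 2647/22.
Numerically: ≈ 120.318.
(This is only a lower bound; the true E[α(G)] may be larger.)

E[α(G)] ≥ 2647/22 ≈ 120.318.


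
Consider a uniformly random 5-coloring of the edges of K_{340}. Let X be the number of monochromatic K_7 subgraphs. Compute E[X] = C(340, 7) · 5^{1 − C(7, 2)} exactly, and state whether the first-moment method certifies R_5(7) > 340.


E[X] = C(340, 7) · 5^{1 − 21} = 97932136940560 · 5^{−20} = 97932136940560/95367431640625.
As a reduced fraction: E[X] = 19586427388112/19073486328125 ≈ 1.0268929.
Is E[X] < 1? NO.
Since E[X] ≥ 1, the first-moment bound is inconclusive at n = 340; it does NOT by itself certify R_5(7) > 340.

E[X] = 19586427388112/19073486328125 ≈ 1.0268929; E[X] ≥ 1; first-moment method inconclusive here.


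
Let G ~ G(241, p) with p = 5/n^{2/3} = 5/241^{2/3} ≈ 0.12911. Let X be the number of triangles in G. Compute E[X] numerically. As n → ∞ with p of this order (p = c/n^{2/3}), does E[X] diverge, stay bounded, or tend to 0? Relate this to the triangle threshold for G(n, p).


Number of potential triangles: C(241, 3) = 2303960.
Each occurs with probability p³ ≈ (0.12911)³ ≈ 2.15216680e-03.
By linearity: E[X] = C(241, 3)·p³ ≈ 2303960 · 2.15216680e-03 ≈ 4958.506224.
Since α = 2/3 < 1, p = c/n^{2/3} ≫ 1/n is above the triangle threshold p ~ 1/n. Asymptotically E[X] ~ (c³/6)·n^{3(1−α)} = (5³/6)·n^{1} → ∞; triangles are abundant w.h.p.

E[X] ≈ 4958.506224; in regime p = Θ(1/n^{2/3}) E[X] diverges (above the triangle threshold p ~ 1/n).


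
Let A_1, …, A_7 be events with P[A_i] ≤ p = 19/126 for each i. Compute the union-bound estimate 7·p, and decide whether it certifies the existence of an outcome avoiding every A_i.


Union bound: P[∪_{i=1}^{7} A_i] ≤ Σ_i P[A_i] ≤ 7·p = 7·(19/126) = 19/18.
Numerically: 19/18 ≈ 1.05556.
Is 19/18 < 1? NO.
Since the bound 19/18 is ≥ 1, the union bound is uninformative here; it does NOT by itself certify existence.

7·p = 19/18 ≈ 1.05556; existence NOT certified by the union bound.


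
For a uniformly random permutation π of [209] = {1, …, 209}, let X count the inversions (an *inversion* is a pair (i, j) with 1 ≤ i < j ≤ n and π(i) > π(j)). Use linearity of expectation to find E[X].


Write X = Σ X_I over the C(209, 2) = 21736 pairs i < j, with X_I the indicator of one inversion.
There are 21736 indicators.
For each fixed pair i < j, the values π(i) and π(j) are two distinct elements of {1, …, 209} in uniformly random order; by symmetry P[π(i) > π(j)] = 1/2.
By linearity: E[X] = 21736 · (1/2) = C(209, 2) · (1/2) = 21736/2 = 10868 ≈ 10868.000000.

E[X] = 10868 = 10868.000000.


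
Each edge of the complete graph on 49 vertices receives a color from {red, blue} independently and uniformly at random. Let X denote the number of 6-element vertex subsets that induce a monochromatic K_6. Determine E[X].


Let X = Σ_S X_S over the C(49, 6) = 13983816 subsets S of size 6, where X_S = 1 if the K_6 on S is monochromatic.
For a fixed S, the K_6 on S has C(6, 2) = 15 edges. P[all 15 edges red] = (1/2)^15, and likewise for blue, so P[monochromatic] = 2·(1/2)^15 = 2^{1 − 15} = 1/16384.
By linearity: E[X] = C(49, 6) · 2^{1 − 15} = 13983816 · 1/16384 = 1747977/2048.
Numerically: E[X] ≈ 853.50439.

E[X] = C(49,6)·2^(1−C(6,2)) = 1747977/2048 ≈ 853.50439.


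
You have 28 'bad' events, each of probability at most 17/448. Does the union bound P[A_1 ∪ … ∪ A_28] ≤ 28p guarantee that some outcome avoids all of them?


Union bound: P[∪_{i=1}^{28} A_i] ≤ Σ_i P[A_i] ≤ 28·p = 28·(17/448) = 17/16.
Numerically: 17/16 ≈ 1.0625000.
Is 17/16 < 1? NO.
Since the bound 17/16 is ≥ 1, the union bound is uninformative here; it does NOT by itself certify existence.

28·p = 17/16 ≈ 1.0625000; existence NOT certified by the union bound.


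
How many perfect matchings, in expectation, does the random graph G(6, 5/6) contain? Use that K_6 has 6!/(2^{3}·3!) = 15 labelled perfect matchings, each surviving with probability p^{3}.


K_6 has 6!/(2^{3}·3!) = 15 labelled perfect matchings.
For each such perfect matching H, let X_H = 1 if all 3 edges of H are present in G. Then P[X_H = 1] = p^{3} = (5/6)^{3} = 125/216.
By linearity of expectation: E[X] = Σ_H E[X_H] = 15 · p^{3} = 15 · 125/216 = 625/72.
Numerically: E[X] ≈ 8.681.

E[X] = 15 · (5/6)^{3} = 625/72 ≈ 8.681.


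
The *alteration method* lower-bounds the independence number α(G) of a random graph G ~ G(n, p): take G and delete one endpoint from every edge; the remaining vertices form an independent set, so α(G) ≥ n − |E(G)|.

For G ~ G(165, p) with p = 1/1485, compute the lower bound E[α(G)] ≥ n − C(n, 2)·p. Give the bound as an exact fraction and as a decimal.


E[|E(G)|] = C(165, 2)·p = 13530 · (1/1485) = 82/9.
E[α(G)] ≥ n − E[|E(G)|] = 165 − 82/9 = 1403/9.
Numerically: ≈ 155.88889.
(This is only a lower bound; the true E[α(G)] may be larger.)

E[α(G)] ≥ 1403/9 ≈ 155.88889.


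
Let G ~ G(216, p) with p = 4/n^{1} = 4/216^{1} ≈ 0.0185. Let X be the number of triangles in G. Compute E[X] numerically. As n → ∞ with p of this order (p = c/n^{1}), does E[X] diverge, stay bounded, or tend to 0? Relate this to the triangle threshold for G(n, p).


Number of potential triangles: C(216, 3) = 1656360.
Each occurs with probability p³ ≈ (0.0185)³ ≈ 6.35066e-06.
By linearity: E[X] = C(216, 3)·p³ ≈ 1656360 · 6.35066e-06 ≈ 10.519.
Here α = 1, so p = 4/n is exactly at the triangle threshold p ~ 1/n. Asymptotically E[X] → c³/6 = 4³/6 = 32/3 ≈ 10.667, a bounded constant. In this regime the triangle count is asymptotically Poisson(c³/6).

E[X] ≈ 10.519; in regime p = Θ(1/n^{1}) E[X] stays bounded (at the triangle threshold p ~ 1/n).


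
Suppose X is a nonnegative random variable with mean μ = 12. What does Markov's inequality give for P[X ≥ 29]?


μ = E[X] = 12, a = 29.
Markov: P[X ≥ 29] ≤ μ/a = (12)/29 = 12/29.
Numerically: ≈ 0.4138.
(Since a = 29 > μ = 12.0000, the bound 12/29 is < 1 and informative.)

P[X ≥ 29] ≤ 12/29 ≈ 0.4138.


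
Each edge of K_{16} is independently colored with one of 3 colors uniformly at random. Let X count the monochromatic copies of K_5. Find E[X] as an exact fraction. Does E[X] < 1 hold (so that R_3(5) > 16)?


E[X] = C(16, 5) · 3^{1 − 10} = 4368 · 3^{−9} = 4368/19683.
As a reduced fraction: E[X] = 1456/6561 ≈ 0.22192.
Is E[X] < 1? YES.
Since E[X] < 1, there exists a 3-coloring of K_{16} with no monochromatic K_5; hence R_3(5) > 16.

E[X] = 1456/6561 ≈ 0.22192; E[X] < 1, so R_3(5) > 16.


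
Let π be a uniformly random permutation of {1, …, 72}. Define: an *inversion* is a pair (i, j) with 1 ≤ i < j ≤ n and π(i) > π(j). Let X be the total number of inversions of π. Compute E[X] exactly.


Write X = Σ X_I over the C(72, 2) = 2556 pairs i < j, with X_I the indicator of one inversion.
There are 2556 indicators.
For each fixed pair i < j, the values π(i) and π(j) are two distinct elements of {1, …, 72} in uniformly random order; by symmetry P[π(i) > π(j)] = 1/2.
By linearity: E[X] = 2556 · (1/2) = C(72, 2) · (1/2) = 2556/2 = 1278 ≈ 1278.0000.

E[X] = 1278 = 1278.0000.


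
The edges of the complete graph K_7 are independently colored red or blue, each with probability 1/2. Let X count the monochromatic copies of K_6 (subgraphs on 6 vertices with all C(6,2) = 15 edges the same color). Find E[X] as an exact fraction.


Let X = Σ_S X_S over the C(7, 6) = 7 subsets S of size 6, where X_S = 1 if the K_6 on S is monochromatic.
For a fixed S, the K_6 on S has C(6, 2) = 15 edges. P[all 15 edges red] = (1/2)^15, and likewise for blue, so P[monochromatic] = 2·(1/2)^15 = 2^{1 − 15} = 1/16384.
Summing: E[X] = C(7, 6) · 2^{1 − 15} = 7 · 1/16384 = 7/16384.
Numerically: E[X] ≈ 0.000427.

E[X] = C(7,6)·2^(1−C(6,2)) = 7/16384 ≈ 0.000427.


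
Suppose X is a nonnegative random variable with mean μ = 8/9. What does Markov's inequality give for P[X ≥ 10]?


μ = E[X] = 8/9, a = 10.
Markov: P[X ≥ 10] ≤ μ/a = (8/9)/10 = 4/45.
Numerically: ≈ 0.089.
(Since a = 10 > μ = 0.889, the bound 4/45 is < 1 and informative.)

P[X ≥ 10] ≤ 4/45 ≈ 0.089.


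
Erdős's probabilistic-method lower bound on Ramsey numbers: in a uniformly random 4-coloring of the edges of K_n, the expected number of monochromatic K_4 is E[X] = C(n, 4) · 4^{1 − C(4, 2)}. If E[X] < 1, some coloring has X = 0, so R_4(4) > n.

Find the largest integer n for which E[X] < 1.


We need C(n, 4) · 4^{1 − 6} < 1, i.e. C(n, 4) < 4^{6 − 1} = 1024.
Check values of n near the boundary:
  n = 10: C(10, 4) = 210; 210 < 1024? YES
  n = 11: C(11, 4) = 330; 330 < 1024? YES
  n = 12: C(12, 4) = 495; 495 < 1024? YES
  n = 13: C(13, 4) = 715; 715 < 1024? YES
  n = 14: C(14, 4) = 1001; 1001 < 1024? YES
  n = 15: C(15, 4) = 1365; 1365 < 1024? NO
  n = 16: C(16, 4) = 1820; 1820 < 1024? NO
  n = 17: C(17, 4) = 2380; 2380 < 1024? NO
The largest n with C(n, 4) < 1024 is n = 14 (where E[X] = 1001/1024 ≈ 0.9775). Hence R_4(4) > 14, i.e. R_4(4) ≥ 15.

Largest n = 14; hence R_4(4) > 14.


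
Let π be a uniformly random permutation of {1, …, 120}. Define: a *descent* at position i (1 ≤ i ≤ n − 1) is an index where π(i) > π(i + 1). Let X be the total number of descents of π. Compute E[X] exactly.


Write X = Σ X_I over i = 1, …, 119, with X_I the indicator of one descent.
There are 119 indicators.
For each fixed i, the pair (π(i), π(i+1)) is a uniformly random ordered pair of distinct values from {1, …, 120}; by symmetry P[π(i) > π(i+1)] = 1/2.
By linearity: E[X] = 119 · (1/2) = (120 − 1) · (1/2) = 119/2 ≈ 59.50000.

E[X] = 119/2 = 59.50000.


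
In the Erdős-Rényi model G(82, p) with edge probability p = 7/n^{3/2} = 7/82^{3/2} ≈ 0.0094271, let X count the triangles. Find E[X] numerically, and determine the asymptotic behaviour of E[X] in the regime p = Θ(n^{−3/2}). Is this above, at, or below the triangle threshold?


Number of potential triangles: C(82, 3) = 88560.
Each occurs with probability p³ ≈ (0.0094271)³ ≈ 8.3778346e-07.
By linearity: E[X] = C(82, 3)·p³ ≈ 88560 · 8.3778346e-07 ≈ 0.07419.
Since α = 3/2 > 1, p = c/n^{3/2} = o(1/n) is below the triangle threshold p ~ 1/n. Asymptotically E[X] ~ (c³/6)·n^{3(1−α)} = (7³/6)·n^{-1.5} → 0, so by Markov's inequality G has no triangles w.h.p.

E[X] ≈ 0.07419; in regime p = Θ(1/n^{3/2}) E[X] tends to 0 (below the triangle threshold p ~ 1/n).


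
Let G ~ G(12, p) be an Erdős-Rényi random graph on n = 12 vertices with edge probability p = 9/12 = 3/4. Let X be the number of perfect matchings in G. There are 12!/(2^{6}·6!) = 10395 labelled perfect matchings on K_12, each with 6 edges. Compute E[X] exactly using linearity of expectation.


K_12 has 12!/(2^{6}·6!) = 10395 labelled perfect matchings.
For each such perfect matching H, let X_H = 1 if all 6 edges of H are present in G. Then P[X_H = 1] = p^{6} = (3/4)^{6} = 729/4096.
By linearity of expectation: E[X] = Σ_H E[X_H] = 10395 · p^{6} = 10395 · 729/4096 = 7577955/4096.
Numerically: E[X] ≈ 1850.

E[X] = 10395 · (3/4)^{6} = 7577955/4096 ≈ 1850.


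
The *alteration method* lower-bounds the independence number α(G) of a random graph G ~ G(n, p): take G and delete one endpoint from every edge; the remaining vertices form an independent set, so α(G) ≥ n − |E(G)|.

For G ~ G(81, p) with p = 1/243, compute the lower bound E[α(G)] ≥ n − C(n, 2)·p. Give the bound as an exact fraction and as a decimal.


E[|E(G)|] = C(81, 2)·p = 3240 · (1/243) = 40/3.
E[α(G)] ≥ n − E[|E(G)|] = 81 − 40/3 = 203/3.
Numerically: ≈ 67.66667.
(This is only a lower bound; the true E[α(G)] may be larger.)

E[α(G)] ≥ 203/3 ≈ 67.66667.


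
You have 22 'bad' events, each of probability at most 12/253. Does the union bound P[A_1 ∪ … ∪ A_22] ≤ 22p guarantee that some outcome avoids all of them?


Union bound: P[∪_{i=1}^{22} A_i] ≤ Σ_i P[A_i] ≤ 22·p = 22·(12/253) = 24/23.
Numerically: 24/23 ≈ 1.0434783.
Is 24/23 < 1? NO.
Since the bound 24/23 is ≥ 1, the union bound is uninformative here; it does NOT by itself certify existence.

22·p = 24/23 ≈ 1.0434783; existence NOT certified by the union bound.


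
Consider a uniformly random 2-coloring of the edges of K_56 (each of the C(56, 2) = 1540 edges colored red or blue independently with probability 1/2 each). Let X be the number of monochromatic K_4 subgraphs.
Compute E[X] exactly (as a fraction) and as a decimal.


Let X = Σ_S X_S over the C(56, 4) = 367290 subsets S of size 4, where X_S = 1 if the K_4 on S is monochromatic.
For a fixed S, the K_4 on S has C(4, 2) = 6 edges. P[all 6 edges red] = (1/2)^6, and likewise for blue, so P[monochromatic] = 2·(1/2)^6 = 2^{1 − 6} = 1/32.
By linearity: E[X] = C(56, 4) · 2^{1 − 6} = 367290 · 1/32 = 183645/16.
Numerically: E[X] ≈ 11477.812500.

E[X] = C(56,4)·2^(1−C(4,2)) = 183645/16 ≈ 11477.812500.


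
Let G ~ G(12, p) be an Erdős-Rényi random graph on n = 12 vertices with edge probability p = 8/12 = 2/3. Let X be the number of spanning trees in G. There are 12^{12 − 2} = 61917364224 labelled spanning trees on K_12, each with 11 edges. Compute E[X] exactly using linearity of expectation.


K_12 has 12^{12 − 2} = 61917364224 labelled spanning trees.
For each such spanning tree H, let X_H = 1 if all 11 edges of H are present in G. Then P[X_H = 1] = p^{11} = (2/3)^{11} = 2048/177147.
Summing the indicators: E[X] = Σ_H E[X_H] = 61917364224 · p^{11} = 61917364224 · 2048/177147 = 2147483648/3.
Numerically: E[X] ≈ 7.15828e+08.

E[X] = 61917364224 · (2/3)^{11} = 2147483648/3 ≈ 7.15828e+08.


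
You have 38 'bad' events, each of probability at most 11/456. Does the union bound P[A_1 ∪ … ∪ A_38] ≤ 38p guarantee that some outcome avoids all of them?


Union bound: P[∪_{i=1}^{38} A_i] ≤ Σ_i P[A_i] ≤ 38·p = 38·(11/456) = 11/12.
Numerically: 11/12 ≈ 0.916667.
Is 11/12 < 1? YES.
Since P[∪ A_i] ≤ 11/12 < 1, the complement has P[∩ A_i^c] ≥ 1 − 11/12 = 1/12 > 0, so some outcome avoids every A_i.

38·p = 11/12 ≈ 0.916667; existence CERTIFIED by the union bound.


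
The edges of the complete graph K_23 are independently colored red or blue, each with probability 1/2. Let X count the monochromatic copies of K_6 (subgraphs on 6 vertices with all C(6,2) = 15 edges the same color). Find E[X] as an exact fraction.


Let X = Σ_S X_S over the C(23, 6) = 100947 subsets S of size 6, where X_S = 1 if the K_6 on S is monochromatic.
For a fixed S, the K_6 on S has C(6, 2) = 15 edges. P[all 15 edges red] = (1/2)^15, and likewise for blue, so P[monochromatic] = 2·(1/2)^15 = 2^{1 − 15} = 1/16384.
Summing: E[X] = C(23, 6) · 2^{1 − 15} = 100947 · 1/16384 = 100947/16384.
Numerically: E[X] ≈ 6.1613.

E[X] = C(23,6)·2^(1−C(6,2)) = 100947/16384 ≈ 6.1613.


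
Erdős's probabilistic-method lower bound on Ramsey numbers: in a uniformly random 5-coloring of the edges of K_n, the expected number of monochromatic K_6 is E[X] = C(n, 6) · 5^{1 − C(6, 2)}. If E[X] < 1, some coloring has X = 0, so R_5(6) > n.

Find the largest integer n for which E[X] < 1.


We need C(n, 6) · 5^{1 − 15} < 1, i.e. C(n, 6) < 5^{15 − 1} = 6103515625.
Check values of n near the boundary:
  n = 124: C(124, 6) = 4465475476; 4465475476 < 6103515625? YES
  n = 125: C(125, 6) = 4690625500; 4690625500 < 6103515625? YES
  n = 126: C(126, 6) = 4925156775; 4925156775 < 6103515625? YES
  n = 127: C(127, 6) = 5169379425; 5169379425 < 6103515625? YES
  n = 128: C(128, 6) = 5423611200; 5423611200 < 6103515625? YES
  n = 129: C(129, 6) = 5688177600; 5688177600 < 6103515625? YES
  n = 130: C(130, 6) = 5963412000; 5963412000 < 6103515625? YES
  n = 131: C(131, 6) = 6249655776; 6249655776 < 6103515625? NO
  n = 132: C(132, 6) = 6547258432; 6547258432 < 6103515625? NO
  n = 133: C(133, 6) = 6856577728; 6856577728 < 6103515625? NO
The largest n with C(n, 6) < 6103515625 is n = 130 (where E[X] = 47707296/48828125 ≈ 0.97705). Hence R_5(6) > 130, i.e. R_5(6) ≥ 131.

Largest n = 130; hence R_5(6) > 130.


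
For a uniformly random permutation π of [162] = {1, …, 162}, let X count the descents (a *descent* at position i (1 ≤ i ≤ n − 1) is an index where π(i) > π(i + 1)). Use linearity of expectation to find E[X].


Write X = Σ X_I over i = 1, …, 161, with X_I the indicator of one descent.
There are 161 indicators.
For each fixed i, the pair (π(i), π(i+1)) is a uniformly random ordered pair of distinct values from {1, …, 162}; by symmetry P[π(i) > π(i+1)] = 1/2.
By linearity: E[X] = 161 · (1/2) = (162 − 1) · (1/2) = 161/2 ≈ 80.500000.

E[X] = 161/2 = 80.500000.


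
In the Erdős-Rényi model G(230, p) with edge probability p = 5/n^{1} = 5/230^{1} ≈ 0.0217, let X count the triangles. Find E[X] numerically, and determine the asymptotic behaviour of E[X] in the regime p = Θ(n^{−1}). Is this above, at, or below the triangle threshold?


Number of potential triangles: C(230, 3) = 2001460.
Each occurs with probability p³ ≈ (0.0217)³ ≈ 1.02737e-05.
By linearity: E[X] = C(230, 3)·p³ ≈ 2001460 · 1.02737e-05 ≈ 20.562.
Here α = 1, so p = 5/n is exactly at the triangle threshold p ~ 1/n. Asymptotically E[X] → c³/6 = 5³/6 = 125/6 ≈ 20.833, a bounded constant. In this regime the triangle count is asymptotically Poisson(c³/6).

E[X] ≈ 20.562; in regime p = Θ(1/n^{1}) E[X] stays bounded (at the triangle threshold p ~ 1/n).


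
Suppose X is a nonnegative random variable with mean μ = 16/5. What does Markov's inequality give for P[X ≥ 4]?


μ = E[X] = 16/5, a = 4.
Markov: P[X ≥ 4] ≤ μ/a = (16/5)/4 = 4/5.
Numerically: ≈ 0.8000.
(Since a = 4 > μ = 3.2000, the bound 4/5 is < 1 and informative.)

P[X ≥ 4] ≤ 4/5 ≈ 0.8000.


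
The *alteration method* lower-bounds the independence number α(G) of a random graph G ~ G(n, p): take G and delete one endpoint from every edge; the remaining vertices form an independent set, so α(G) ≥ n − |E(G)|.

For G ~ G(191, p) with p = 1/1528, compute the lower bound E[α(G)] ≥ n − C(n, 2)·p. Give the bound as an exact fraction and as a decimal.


E[|E(G)|] = C(191, 2)·p = 18145 · (1/1528) = 95/8.
E[α(G)] ≥ n − E[|E(G)|] = 191 − 95/8 = 1433/8.
Numerically: ≈ 179.12500.
(This is only a lower bound; the true E[α(G)] may be larger.)

E[α(G)] ≥ 1433/8 ≈ 179.12500.


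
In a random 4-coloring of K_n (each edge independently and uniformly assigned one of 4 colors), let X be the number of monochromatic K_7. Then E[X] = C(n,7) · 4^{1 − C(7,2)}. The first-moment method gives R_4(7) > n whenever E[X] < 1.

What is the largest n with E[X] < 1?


We need C(n, 7) · 4^{1 − 21} < 1, i.e. C(n, 7) < 4^{21 − 1} = 1099511627776.
Check values of n near the boundary:
  n = 176: C(176, 7) = 919790691600; 919790691600 < 1099511627776? YES
  n = 177: C(177, 7) = 957664425960; 957664425960 < 1099511627776? YES
  n = 178: C(178, 7) = 996867063280; 996867063280 < 1099511627776? YES
  n = 179: C(179, 7) = 1037437234460; 1037437234460 < 1099511627776? YES
  n = 180: C(180, 7) = 1079414463600; 1079414463600 < 1099511627776? YES
  n = 181: C(181, 7) = 1122839183400; 1122839183400 < 1099511627776? NO
  n = 182: C(182, 7) = 1167752750736; 1167752750736 < 1099511627776? NO
The largest n with C(n, 7) < 1099511627776 is n = 180 (where E[X] = 67463403975/68719476736 ≈ 0.9817217). Hence R_4(7) > 180, i.e. R_4(7) ≥ 181.

Largest n = 180; hence R_4(7) > 180.


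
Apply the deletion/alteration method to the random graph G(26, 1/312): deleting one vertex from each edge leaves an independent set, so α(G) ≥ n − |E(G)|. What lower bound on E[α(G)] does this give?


E[|E(G)|] = C(26, 2)·p = 325 · (1/312) = 25/24.
E[α(G)] ≥ n − E[|E(G)|] = 26 − 25/24 = 599/24.
Numerically: ≈ 24.95833.
(This is only a lower bound; the true E[α(G)] may be larger.)

E[α(G)] ≥ 599/24 ≈ 24.95833.


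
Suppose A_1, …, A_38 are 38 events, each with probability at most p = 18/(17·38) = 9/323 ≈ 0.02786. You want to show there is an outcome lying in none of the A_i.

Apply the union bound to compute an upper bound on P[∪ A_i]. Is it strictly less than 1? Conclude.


Union bound: P[∪_{i=1}^{38} A_i] ≤ Σ_i P[A_i] ≤ 38·p = 38·(9/323) = 18/17.
Numerically: 18/17 ≈ 1.05882.
Is 18/17 < 1? NO.
Since the bound 18/17 is ≥ 1, the union bound is uninformative here; it does NOT by itself certify existence.

38·p = 18/17 ≈ 1.05882; existence NOT certified by the union bound.


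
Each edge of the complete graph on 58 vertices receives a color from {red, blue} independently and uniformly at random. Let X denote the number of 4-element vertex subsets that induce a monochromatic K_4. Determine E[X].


Let X = Σ_S X_S over the C(58, 4) = 424270 subsets S of size 4, where X_S = 1 if the K_4 on S is monochromatic.
For a fixed S, the K_4 on S has C(4, 2) = 6 edges. P[all 6 edges red] = (1/2)^6, and likewise for blue, so P[monochromatic] = 2·(1/2)^6 = 2^{1 − 6} = 1/32.
Summing: E[X] = C(58, 4) · 2^{1 − 6} = 424270 · 1/32 = 212135/16.
Numerically: E[X] ≈ 13258.4375.

E[X] = C(58,4)·2^(1−C(4,2)) = 212135/16 ≈ 13258.4375.


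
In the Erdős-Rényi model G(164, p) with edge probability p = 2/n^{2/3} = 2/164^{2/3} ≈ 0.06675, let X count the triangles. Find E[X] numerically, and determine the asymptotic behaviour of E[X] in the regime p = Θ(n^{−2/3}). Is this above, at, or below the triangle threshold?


Number of potential triangles: C(164, 3) = 721764.
Each occurs with probability p³ ≈ (0.06675)³ ≈ 2.974420e-04.
By linearity: E[X] = C(164, 3)·p³ ≈ 721764 · 2.974420e-04 ≈ 214.6829.
Since α = 2/3 < 1, p = c/n^{2/3} ≫ 1/n is above the triangle threshold p ~ 1/n. Asymptotically E[X] ~ (c³/6)·n^{3(1−α)} = (2³/6)·n^{1} → ∞; triangles are abundant w.h.p.

E[X] ≈ 214.6829; in regime p = Θ(1/n^{2/3}) E[X] diverges (above the triangle threshold p ~ 1/n).


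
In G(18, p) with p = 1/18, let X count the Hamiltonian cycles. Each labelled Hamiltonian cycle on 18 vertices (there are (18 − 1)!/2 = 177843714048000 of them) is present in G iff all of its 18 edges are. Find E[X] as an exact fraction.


K_18 has (18 − 1)!/2 = 177843714048000 labelled Hamiltonian cycles.
For each such Hamiltonian cycle H, let X_H = 1 if all 18 edges of H are present in G. Then P[X_H = 1] = p^{18} = (1/18)^{18} = 1/39346408075296537575424.
By linearity: E[X] = Σ_H E[X_H] = 177843714048000 · p^{18} = 177843714048000 · 1/39346408075296537575424 = 14889875/3294258113514384.
Numerically: E[X] ≈ 4.5199e-09.

E[X] = 177843714048000 · (1/18)^{18} = 14889875/3294258113514384 ≈ 4.5199e-09.


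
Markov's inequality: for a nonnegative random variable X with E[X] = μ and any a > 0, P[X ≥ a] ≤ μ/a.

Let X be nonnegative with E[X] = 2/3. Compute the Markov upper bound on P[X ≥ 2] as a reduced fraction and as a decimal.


μ = E[X] = 2/3, a = 2.
Markov: P[X ≥ 2] ≤ μ/a = (2/3)/2 = 1/3.
Numerically: ≈ 0.333.
(Since a = 2 > μ = 0.667, the bound 1/3 is < 1 and informative.)

P[X ≥ 2] ≤ 1/3 ≈ 0.333.


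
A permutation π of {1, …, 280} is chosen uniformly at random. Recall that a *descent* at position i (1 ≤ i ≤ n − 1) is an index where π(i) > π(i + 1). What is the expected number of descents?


Write X = Σ X_I over i = 1, …, 279, with X_I the indicator of one descent.
There are 279 indicators.
For each fixed i, the pair (π(i), π(i+1)) is a uniformly random ordered pair of distinct values from {1, …, 280}; by symmetry P[π(i) > π(i+1)] = 1/2.
By linearity: E[X] = 279 · (1/2) = (280 − 1) · (1/2) = 279/2 ≈ 139.500.

E[X] = 279/2 = 139.500.


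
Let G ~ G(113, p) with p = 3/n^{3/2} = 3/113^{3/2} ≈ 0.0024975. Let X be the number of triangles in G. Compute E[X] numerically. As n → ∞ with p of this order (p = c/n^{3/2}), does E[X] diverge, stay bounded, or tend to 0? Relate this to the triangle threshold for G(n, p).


Number of potential triangles: C(113, 3) = 234136.
Each occurs with probability p³ ≈ (0.0024975)³ ≈ 1.5577967e-08.
By linearity: E[X] = C(113, 3)·p³ ≈ 234136 · 1.5577967e-08 ≈ 0.00365.
Since α = 3/2 > 1, p = c/n^{3/2} = o(1/n) is below the triangle threshold p ~ 1/n. Asymptotically E[X] ~ (c³/6)·n^{3(1−α)} = (3³/6)·n^{-1.5} → 0, so by Markov's inequality G has no triangles w.h.p.

E[X] ≈ 0.00365; in regime p = Θ(1/n^{3/2}) E[X] tends to 0 (below the triangle threshold p ~ 1/n).


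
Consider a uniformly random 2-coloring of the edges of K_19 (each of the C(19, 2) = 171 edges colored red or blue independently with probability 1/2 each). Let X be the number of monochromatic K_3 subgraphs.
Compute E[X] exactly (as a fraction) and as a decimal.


Let X = Σ_S X_S over the C(19, 3) = 969 subsets S of size 3, where X_S = 1 if the K_3 on S is monochromatic.
For a fixed S, the K_3 on S has C(3, 2) = 3 edges. P[all 3 edges red] = (1/2)^3, and likewise for blue, so P[monochromatic] = 2·(1/2)^3 = 2^{1 − 3} = 1/4.
Summing: E[X] = C(19, 3) · 2^{1 − 3} = 969 · 1/4 = 969/4.
Numerically: E[X] ≈ 242.250000.

E[X] = C(19,3)·2^(1−C(3,2)) = 969/4 ≈ 242.250000.


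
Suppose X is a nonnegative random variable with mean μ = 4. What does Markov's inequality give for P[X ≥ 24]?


μ = E[X] = 4, a = 24.
Markov: P[X ≥ 24] ≤ μ/a = (4)/24 = 1/6.
Numerically: ≈ 0.166667.
(Since a = 24 > μ = 4.000000, the bound 1/6 is < 1 and informative.)

P[X ≥ 24] ≤ 1/6 ≈ 0.166667.


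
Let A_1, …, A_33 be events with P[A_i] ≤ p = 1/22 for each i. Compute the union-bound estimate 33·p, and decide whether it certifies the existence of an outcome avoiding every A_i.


Union bound: P[∪_{i=1}^{33} A_i] ≤ Σ_i P[A_i] ≤ 33·p = 33·(1/22) = 3/2.
Numerically: 3/2 ≈ 1.5000.
Is 3/2 < 1? NO.
Since the bound 3/2 is ≥ 1, the union bound is uninformative here; it does NOT by itself certify existence.

33·p = 3/2 ≈ 1.5000; existence NOT certified by the union bound.


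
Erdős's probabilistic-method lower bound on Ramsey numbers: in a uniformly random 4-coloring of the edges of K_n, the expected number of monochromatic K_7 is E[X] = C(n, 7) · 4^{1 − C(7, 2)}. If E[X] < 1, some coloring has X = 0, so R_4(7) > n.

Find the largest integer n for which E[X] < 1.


We need C(n, 7) · 4^{1 − 21} < 1, i.e. C(n, 7) < 4^{21 − 1} = 1099511627776.
Check values of n near the boundary:
  n = 177: C(177, 7) = 957664425960; 957664425960 < 1099511627776? YES
  n = 178: C(178, 7) = 996867063280; 996867063280 < 1099511627776? YES
  n = 179: C(179, 7) = 1037437234460; 1037437234460 < 1099511627776? YES
  n = 180: C(180, 7) = 1079414463600; 1079414463600 < 1099511627776? YES
  n = 181: C(181, 7) = 1122839183400; 1122839183400 < 1099511627776? NO
The largest n with C(n, 7) < 1099511627776 is n = 180 (where E[X] = 67463403975/68719476736 ≈ 0.981722). Hence R_4(7) > 180, i.e. R_4(7) ≥ 181.

Largest n = 180; hence R_4(7) > 180.


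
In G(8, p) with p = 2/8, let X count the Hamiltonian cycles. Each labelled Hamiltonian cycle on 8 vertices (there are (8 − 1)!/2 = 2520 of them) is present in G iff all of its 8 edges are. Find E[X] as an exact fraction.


K_8 has (8 − 1)!/2 = 2520 labelled Hamiltonian cycles.
For each such Hamiltonian cycle H, let X_H = 1 if all 8 edges of H are present in G. Then P[X_H = 1] = p^{8} = (1/4)^{8} = 1/65536.
Summing the indicators: E[X] = Σ_H E[X_H] = 2520 · p^{8} = 2520 · 1/65536 = 315/8192.
Numerically: E[X] ≈ 0.0384521.

E[X] = 2520 · (1/4)^{8} = 315/8192 ≈ 0.0384521.


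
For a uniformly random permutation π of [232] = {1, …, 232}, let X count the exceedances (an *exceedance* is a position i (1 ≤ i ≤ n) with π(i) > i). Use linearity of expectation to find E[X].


Write X = Σ_{i=1}^{232} X_i, where X_i = 1_{π(i) > i}.
For each fixed i, π(i) is uniform over {1, …, 232} (marginal of a uniform permutation), so P[π(i) > i] = (n − i)/n. Summing: Σ_{i=1}^{232} (n − i)/n = (0 + 1 + … + 231)/232 = 232(232 − 1)/(2·232) = (232 − 1)/2.
Hence E[X] = Σ_{i=1}^{232} (232 − i)/232 = 231/2 ≈ 115.500000.

E[X] = 231/2 = 115.500000.


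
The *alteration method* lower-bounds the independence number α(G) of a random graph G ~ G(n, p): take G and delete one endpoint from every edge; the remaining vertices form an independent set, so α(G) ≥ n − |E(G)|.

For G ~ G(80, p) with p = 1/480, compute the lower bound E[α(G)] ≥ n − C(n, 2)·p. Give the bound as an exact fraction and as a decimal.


E[|E(G)|] = C(80, 2)·p = 3160 · (1/480) = 79/12.
E[α(G)] ≥ n − E[|E(G)|] = 80 − 79/12 = 881/12.
Numerically: ≈ 73.4167.
(This is only a lower bound; the true E[α(G)] may be larger.)

E[α(G)] ≥ 881/12 ≈ 73.4167.


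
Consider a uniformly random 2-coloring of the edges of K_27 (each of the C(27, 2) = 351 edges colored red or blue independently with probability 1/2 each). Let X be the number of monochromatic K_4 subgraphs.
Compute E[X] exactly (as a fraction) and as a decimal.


Let X = Σ_S X_S over the C(27, 4) = 17550 subsets S of size 4, where X_S = 1 if the K_4 on S is monochromatic.
For a fixed S, the K_4 on S has C(4, 2) = 6 edges. P[all 6 edges red] = (1/2)^6, and likewise for blue, so P[monochromatic] = 2·(1/2)^6 = 2^{1 − 6} = 1/32.
Summing: E[X] = C(27, 4) · 2^{1 − 6} = 17550 · 1/32 = 8775/16.
Numerically: E[X] ≈ 548.4375.

E[X] = C(27,4)·2^(1−C(4,2)) = 8775/16 ≈ 548.4375.


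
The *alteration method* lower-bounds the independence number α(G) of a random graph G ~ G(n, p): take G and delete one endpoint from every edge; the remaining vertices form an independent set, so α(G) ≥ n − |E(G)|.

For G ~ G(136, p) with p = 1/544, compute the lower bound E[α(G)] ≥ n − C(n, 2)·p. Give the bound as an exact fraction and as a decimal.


E[|E(G)|] = C(136, 2)·p = 9180 · (1/544) = 135/8.
E[α(G)] ≥ n − E[|E(G)|] = 136 − 135/8 = 953/8.
Numerically: ≈ 119.125000.
(This is only a lower bound; the true E[α(G)] may be larger.)

E[α(G)] ≥ 953/8 ≈ 119.125000.


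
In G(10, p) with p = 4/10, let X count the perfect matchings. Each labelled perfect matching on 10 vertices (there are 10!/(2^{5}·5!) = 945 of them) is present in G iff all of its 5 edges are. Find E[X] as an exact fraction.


K_10 has 10!/(2^{5}·5!) = 945 labelled perfect matchings.
For each such perfect matching H, let X_H = 1 if all 5 edges of H are present in G. Then P[X_H = 1] = p^{5} = (2/5)^{5} = 32/3125.
Summing the indicators: E[X] = Σ_H E[X_H] = 945 · p^{5} = 945 · 32/3125 = 6048/625.
Numerically: E[X] ≈ 9.68.

E[X] = 945 · (2/5)^{5} = 6048/625 ≈ 9.68.


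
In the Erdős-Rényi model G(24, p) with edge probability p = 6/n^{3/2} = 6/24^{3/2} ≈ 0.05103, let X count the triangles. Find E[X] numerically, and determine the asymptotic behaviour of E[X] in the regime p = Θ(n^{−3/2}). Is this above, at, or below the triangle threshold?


Number of potential triangles: C(24, 3) = 2024.
Each occurs with probability p³ ≈ (0.05103)³ ≈ 1.328933e-04.
By linearity: E[X] = C(24, 3)·p³ ≈ 2024 · 1.328933e-04 ≈ 0.2690.
Since α = 3/2 > 1, p = c/n^{3/2} = o(1/n) is below the triangle threshold p ~ 1/n. Asymptotically E[X] ~ (c³/6)·n^{3(1−α)} = (6³/6)·n^{-1.5} → 0, so by Markov's inequality G has no triangles w.h.p.

E[X] ≈ 0.2690; in regime p = Θ(1/n^{3/2}) E[X] tends to 0 (below the triangle threshold p ~ 1/n).


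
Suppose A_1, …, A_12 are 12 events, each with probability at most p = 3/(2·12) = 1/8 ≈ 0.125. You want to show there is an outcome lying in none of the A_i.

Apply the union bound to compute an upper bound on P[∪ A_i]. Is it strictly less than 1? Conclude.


Union bound: P[∪_{i=1}^{12} A_i] ≤ Σ_i P[A_i] ≤ 12·p = 12·(1/8) = 3/2.
Numerically: 3/2 ≈ 1.500.
Is 3/2 < 1? NO.
Since the bound 3/2 is ≥ 1, the union bound is uninformative here; it does NOT by itself certify existence.

12·p = 3/2 ≈ 1.500; existence NOT certified by the union bound.


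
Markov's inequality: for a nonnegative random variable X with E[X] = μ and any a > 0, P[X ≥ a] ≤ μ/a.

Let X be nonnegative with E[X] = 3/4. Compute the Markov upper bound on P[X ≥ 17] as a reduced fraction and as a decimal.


μ = E[X] = 3/4, a = 17.
Markov: P[X ≥ 17] ≤ μ/a = (3/4)/17 = 3/68.
Numerically: ≈ 0.04412.
(Since a = 17 > μ = 0.75000, the bound 3/68 is < 1 and informative.)

P[X ≥ 17] ≤ 3/68 ≈ 0.04412.


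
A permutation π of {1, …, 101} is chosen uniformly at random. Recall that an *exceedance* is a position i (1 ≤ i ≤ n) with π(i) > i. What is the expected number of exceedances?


Write X = Σ_{i=1}^{101} X_i, where X_i = 1_{π(i) > i}.
For each fixed i, π(i) is uniform over {1, …, 101} (marginal of a uniform permutation), so P[π(i) > i] = (n − i)/n. Summing: Σ_{i=1}^{101} (n − i)/n = (0 + 1 + … + 100)/101 = 101(101 − 1)/(2·101) = (101 − 1)/2.
Hence E[X] = Σ_{i=1}^{101} (101 − i)/101 = 50 ≈ 50.000000.

E[X] = 50 = 50.000000.


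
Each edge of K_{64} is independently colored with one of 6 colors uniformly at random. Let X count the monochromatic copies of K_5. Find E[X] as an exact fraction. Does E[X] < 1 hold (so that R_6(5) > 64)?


E[X] = C(64, 5) · 6^{1 − 10} = 7624512 · 6^{−9} = 7624512/10077696.
As a reduced fraction: E[X] = 13237/17496 ≈ 0.7566.
Is E[X] < 1? YES.
Since E[X] < 1, there exists a 6-coloring of K_{64} with no monochromatic K_5; hence R_6(5) > 64.

E[X] = 13237/17496 ≈ 0.7566; E[X] < 1, so R_6(5) > 64.
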